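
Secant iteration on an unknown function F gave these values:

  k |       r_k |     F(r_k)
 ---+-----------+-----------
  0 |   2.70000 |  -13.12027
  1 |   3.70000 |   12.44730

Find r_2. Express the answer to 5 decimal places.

r_2 = 3.70000 − 12.44730·(3.70000 − 2.70000) / (12.44730 − (-13.12027))
   = 3.70000 − (12.4473000)/(25.5675700) = 3.2131606

3.21316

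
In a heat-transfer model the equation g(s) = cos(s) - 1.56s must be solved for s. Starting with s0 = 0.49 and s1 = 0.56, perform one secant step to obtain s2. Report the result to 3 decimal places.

g(0.49) = 0.11793, g(0.56) = -0.02634
s2 = 0.56000 − (-0.02634)·(0.56000 − 0.49000) / (-0.02634 − 0.11793) = 0.56000 − (-0.00184)/(-0.14428) = 0.54722

0.547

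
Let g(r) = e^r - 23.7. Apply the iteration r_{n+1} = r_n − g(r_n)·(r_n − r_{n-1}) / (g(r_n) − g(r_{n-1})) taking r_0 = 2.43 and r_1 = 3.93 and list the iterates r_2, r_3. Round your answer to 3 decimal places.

2.898, 3.073

g(2.43) = -12.34112, g(3.93) = 27.20698
r_2 = 3.93000 − 27.20698·(3.93000 − 2.43000) / (27.20698 − (-12.34112)) = 3.93000 − (40.81047)/(39.54810) = 2.89808
g(2.89808) = -5.56071
r_3 = 2.89808 − (-5.56071)·(2.89808 − 3.93000) / (-5.56071 − 27.20698) = 2.89808 − (5.73821)/(-32.76769) = 3.07320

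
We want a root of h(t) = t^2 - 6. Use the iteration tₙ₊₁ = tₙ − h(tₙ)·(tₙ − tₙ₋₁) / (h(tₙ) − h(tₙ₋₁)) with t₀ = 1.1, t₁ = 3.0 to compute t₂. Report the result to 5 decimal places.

h(1.1) = -4.7900000, h(3.0) = 3.0000000
t₂ = 3.0000000 − 3.0000000·(3.0000000 − 1.1000000) / (3.0000000 − (-4.7900000)) = 3.0000000 − (5.7000000)/(7.7900000) = 2.2682927

2.26829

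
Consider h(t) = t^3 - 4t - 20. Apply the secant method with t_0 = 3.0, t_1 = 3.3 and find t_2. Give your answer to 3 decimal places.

3.194

h(3.0) = -5.00000, h(3.3) = 2.73700
t_2 = 3.30000 − 2.73700·(3.30000 − 3.00000) / (2.73700 − (-5.00000)) = 3.30000 − (0.82110)/(7.73700) = 3.19387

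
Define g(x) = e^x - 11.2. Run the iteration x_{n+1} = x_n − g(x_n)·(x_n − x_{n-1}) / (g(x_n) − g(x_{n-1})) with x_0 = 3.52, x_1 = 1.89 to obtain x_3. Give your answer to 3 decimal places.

g(3.52) = 22.58443, g(1.89) = -4.58063
x_2 = 1.89000 − (-4.58063)·(1.89000 − 3.52000) / (-4.58063 − 22.58443) = 1.89000 − (7.46643)/(-27.16506) = 2.16485
g(2.16485) = -2.48667
x_3 = 2.16485 − (-2.48667)·(2.16485 − 1.89000) / (-2.48667 − (-4.58063)) = 2.16485 − (-0.68347)/(2.09396) = 2.49126

2.491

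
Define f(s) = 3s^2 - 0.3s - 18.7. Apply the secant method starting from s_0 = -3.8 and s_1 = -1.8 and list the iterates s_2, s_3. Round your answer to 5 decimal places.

f(-3.8) = 25.7600000, f(-1.8) = -8.4400000
s_2 = -1.8000000 − (-8.4400000)·(-1.8000000 − (-3.8000000)) / (-8.4400000 − 25.7600000) = -1.8000000 − (-16.8800000)/(-34.2000000) = -2.2935673
f(-2.2935673) = -2.2305776
s_3 = -2.2935673 − (-2.2305776)·(-2.2935673 − (-1.8000000)) / (-2.2305776 − (-8.4400000)) = -2.2935673 − (1.1009401)/(6.2094224) = -2.4708688

-2.29357, -2.47087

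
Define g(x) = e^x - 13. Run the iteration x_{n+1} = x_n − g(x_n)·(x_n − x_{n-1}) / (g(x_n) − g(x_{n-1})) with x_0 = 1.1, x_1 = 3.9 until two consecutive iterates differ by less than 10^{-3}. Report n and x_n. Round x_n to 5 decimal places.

n = 8, x_n = 2.56495

g(1.1) = -9.9958340, g(3.9) = 36.4024491
x_2 = 3.9000000 − 36.4024491·(2.8000000)/(46.3982831) = 1.7032192;  |Δ| = 2.1967808
g(1.7032192) = -7.5084025
x_3 = 1.7032192 − (-7.5084025)·(-2.1967808)/(-43.9108516) = 2.0788510;  |Δ| = 0.3756319
g(2.0788510) = -5.0047225
x_4 = 2.0788510 − (-5.0047225)·(0.3756319)/(2.5036799) = 2.8297191;  |Δ| = 0.7508680
g(2.8297191) = 3.9407009
x_5 = 2.8297191 − 3.9407009·(0.7508680)/(8.9454235) = 2.4989414;  |Δ| = 0.3307777
g(2.4989414) = -0.8303956
x_6 = 2.4989414 − (-0.8303956)·(-0.3307777)/(-4.7710965) = 2.5565123;  |Δ| = 0.0575709
g(2.5565123) = -0.1092204
x_7 = 2.5565123 − (-0.1092204)·(0.0575709)/(0.7211752) = 2.5652313;  |Δ| = 0.0087190
g(2.5652313) = 0.0036655
x_8 = 2.5652313 − 0.0036655·(0.0087190)/(0.1128859) = 2.5649482;  |Δ| = 0.0002831
|x_8 − x_7| = 0.0002831 < 10^{-3}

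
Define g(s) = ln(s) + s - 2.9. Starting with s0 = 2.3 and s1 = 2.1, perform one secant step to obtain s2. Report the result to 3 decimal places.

g(2.3) = 0.23291, g(2.1) = -0.05806
s2 = 2.10000 − (-0.05806)·(2.10000 − 2.30000) / (-0.05806 − 0.23291) = 2.10000 − (0.01161)/(-0.29097) = 2.13991

2.140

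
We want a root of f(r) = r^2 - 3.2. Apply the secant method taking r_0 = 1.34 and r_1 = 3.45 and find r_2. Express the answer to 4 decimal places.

f(1.34) = -1.404400, f(3.45) = 8.702500
r_2 = 3.450000 − 8.702500·(3.450000 − 1.340000) / (8.702500 − (-1.404400)) = 3.450000 − (18.362275)/(10.106900) = 1.633194

1.6332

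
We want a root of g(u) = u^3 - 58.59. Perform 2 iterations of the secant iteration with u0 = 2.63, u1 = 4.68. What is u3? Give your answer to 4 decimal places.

3.8332

g(2.63) = -40.398553, g(4.68) = 43.913232
u2 = 4.680000 − 43.913232·(4.680000 − 2.630000) / (43.913232 − (-40.398553)) = 4.680000 − (90.022126)/(84.311785) = 3.612271
g(3.612271) = -11.455270
u3 = 3.612271 − (-11.455270)·(3.612271 − 4.680000) / (-11.455270 − 43.913232) = 3.612271 − (12.231122)/(-55.368502) = 3.833175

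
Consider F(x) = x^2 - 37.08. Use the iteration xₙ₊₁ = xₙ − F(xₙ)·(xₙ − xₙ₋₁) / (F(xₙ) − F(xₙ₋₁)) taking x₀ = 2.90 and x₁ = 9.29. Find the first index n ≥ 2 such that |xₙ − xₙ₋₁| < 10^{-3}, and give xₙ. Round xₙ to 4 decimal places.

n = 6, xₙ = 6.0893

F(2.90) = -28.670000, F(9.29) = 49.224100
x₂ = 9.290000 − 49.224100·(6.390000)/(77.894100) = 5.251928;  |Δ| = 4.038072
F(5.251928) = -9.497254
x₃ = 5.251928 − (-9.497254)·(-4.038072)/(-58.721354) = 5.905022;  |Δ| = 0.653095
F(5.905022) = -2.210711
x₄ = 5.905022 − (-2.210711)·(0.653095)/(7.286544) = 6.103169;  |Δ| = 0.198146
F(6.103169) = 0.168670
x₅ = 6.103169 − 0.168670·(0.198146)/(2.379381) = 6.089123;  |Δ| = 0.014046
F(6.089123) = -0.002586
x₆ = 6.089123 − (-0.002586)·(-0.014046)/(-0.171256) = 6.089335;  |Δ| = 0.000212
|x₆ − x₅| = 0.000212 < 10^{-3}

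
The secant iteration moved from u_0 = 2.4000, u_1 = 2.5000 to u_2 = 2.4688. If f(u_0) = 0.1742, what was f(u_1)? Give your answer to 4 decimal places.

The secant line through (2.4000, 0.1742) and (2.5000, f(u_1)) crosses zero at u_2 = 2.4688.
So (2.4000, 0.1742), (2.5000, f(u_1)), (2.4688, 0) are collinear:
f(u_1) = 0.1742 · (2.5000 − 2.4688) / (2.4000 − 2.4688) = 0.1742 · (0.031200)/(-0.068800) = -0.078998

-0.0790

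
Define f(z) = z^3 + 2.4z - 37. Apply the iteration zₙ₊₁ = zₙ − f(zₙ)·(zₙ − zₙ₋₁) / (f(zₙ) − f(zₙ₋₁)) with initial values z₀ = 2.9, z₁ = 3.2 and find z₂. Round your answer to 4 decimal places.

3.0863

f(2.9) = -5.651000, f(3.2) = 3.448000
z₂ = 3.200000 − 3.448000·(3.200000 − 2.900000) / (3.448000 − (-5.651000)) = 3.200000 − (1.034400)/(9.099000) = 3.086317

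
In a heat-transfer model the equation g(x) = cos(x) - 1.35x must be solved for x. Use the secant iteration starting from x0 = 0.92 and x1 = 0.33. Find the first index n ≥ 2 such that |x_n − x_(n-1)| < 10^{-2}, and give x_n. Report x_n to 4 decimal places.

n = 4, x_n = 0.6080

g(0.92) = -0.636180, g(0.33) = 0.500542
x2 = 0.330000 − 0.500542·(-0.590000)/(1.136722) = 0.589800;  |Δ| = 0.259800
g(0.589800) = 0.034823
x3 = 0.589800 − 0.034823·(0.259800)/(-0.465720) = 0.609225;  |Δ| = 0.019426
g(0.609225) = -0.002363
x4 = 0.609225 − (-0.002363)·(0.019426)/(-0.037185) = 0.607991;  |Δ| = 0.001234
|x4 − x3| = 0.001234 < 10^{-2}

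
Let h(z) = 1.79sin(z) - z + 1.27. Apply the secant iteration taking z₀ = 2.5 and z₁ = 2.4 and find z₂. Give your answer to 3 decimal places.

2.433

h(2.5) = -0.15873, h(2.4) = 0.07908
z₂ = 2.40000 − 0.07908·(2.40000 − 2.50000) / (0.07908 − (-0.15873)) = 2.40000 − (-0.00791)/(0.23781) = 2.43325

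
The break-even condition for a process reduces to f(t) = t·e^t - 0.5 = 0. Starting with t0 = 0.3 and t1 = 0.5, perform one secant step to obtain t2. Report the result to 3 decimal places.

0.345

f(0.3) = -0.09504, f(0.5) = 0.32436
t2 = 0.50000 − 0.32436·(0.50000 − 0.30000) / (0.32436 − (-0.09504)) = 0.50000 − (0.06487)/(0.41940) = 0.34532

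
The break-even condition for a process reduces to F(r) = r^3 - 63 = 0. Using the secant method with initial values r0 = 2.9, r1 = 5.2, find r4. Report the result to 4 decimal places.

3.9861

F(2.9) = -38.611000, F(5.2) = 77.608000
r2 = 5.200000 − 77.608000·(5.200000 − 2.900000) / (77.608000 − (-38.611000)) = 5.200000 − (178.498400)/(116.219000) = 3.664120
F(3.664120) = -13.806335
r3 = 3.664120 − (-13.806335)·(3.664120 − 5.200000) / (-13.806335 − 77.608000) = 3.664120 − (21.204869)/(-91.414335) = 3.896085
F(3.896085) = -3.859476
r4 = 3.896085 − (-3.859476)·(3.896085 − 3.664120) / (-3.859476 − (-13.806335)) = 3.896085 − (-0.895261)/(9.946859) = 3.986089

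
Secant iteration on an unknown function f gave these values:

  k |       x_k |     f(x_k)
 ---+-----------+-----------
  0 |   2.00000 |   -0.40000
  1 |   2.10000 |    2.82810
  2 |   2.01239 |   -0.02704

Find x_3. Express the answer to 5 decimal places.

x_3 = 2.01239 − (-0.02704)·(2.01239 − 2.10000) / (-0.02704 − 2.82810)
   = 2.01239 − (0.0023690)/(-2.8551400) = 2.0132197

2.01322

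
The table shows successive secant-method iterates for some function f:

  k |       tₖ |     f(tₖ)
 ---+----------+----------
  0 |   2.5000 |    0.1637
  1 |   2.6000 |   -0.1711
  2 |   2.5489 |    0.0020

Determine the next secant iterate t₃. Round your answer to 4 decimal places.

2.5495

t₃ = 2.5489 − 0.0020·(2.5489 − 2.6000) / (0.0020 − (-0.1711))
   = 2.5489 − (-0.000102)/(0.173100) = 2.549490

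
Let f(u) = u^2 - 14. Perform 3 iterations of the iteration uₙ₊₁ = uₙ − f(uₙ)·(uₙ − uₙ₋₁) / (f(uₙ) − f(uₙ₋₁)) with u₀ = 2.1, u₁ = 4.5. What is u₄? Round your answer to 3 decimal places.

f(2.1) = -9.59000, f(4.5) = 6.25000
u₂ = 4.50000 − 6.25000·(4.50000 − 2.10000) / (6.25000 − (-9.59000)) = 4.50000 − (15.00000)/(15.84000) = 3.55303
f(3.55303) = -1.37598
u₃ = 3.55303 − (-1.37598)·(3.55303 − 4.50000) / (-1.37598 − 6.25000) = 3.55303 − (1.30301)/(-7.62598) = 3.72389
f(3.72389) = -0.13261
u₄ = 3.72389 − (-0.13261)·(3.72389 − 3.55303) / (-0.13261 − (-1.37598)) = 3.72389 − (-0.02266)/(1.24337) = 3.74212

3.742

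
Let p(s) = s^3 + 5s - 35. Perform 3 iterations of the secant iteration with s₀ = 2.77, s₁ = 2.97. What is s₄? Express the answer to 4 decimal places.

2.7663

p(2.77) = 0.103933, p(2.97) = 6.048073
s₂ = 2.970000 − 6.048073·(2.970000 − 2.770000) / (6.048073 − 0.103933) = 2.970000 − (1.209615)/(5.944140) = 2.766503
p(2.766503) = 0.006053
s₃ = 2.766503 − 0.006053·(2.766503 − 2.970000) / (0.006053 − 6.048073) = 2.766503 − (-0.001232)/(-6.042020) = 2.766299
p(2.766299) = 0.000353
s₄ = 2.766299 − 0.000353·(2.766299 − 2.766503) / (0.000353 − 0.006053) = 2.766299 − (0.000000)/(-0.005700) = 2.766286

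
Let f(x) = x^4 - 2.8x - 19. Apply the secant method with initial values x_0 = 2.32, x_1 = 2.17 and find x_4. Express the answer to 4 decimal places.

f(2.32) = 3.474230, f(2.17) = -2.902261
x_2 = 2.170000 − (-2.902261)·(2.170000 − 2.320000) / (-2.902261 − 3.474230) = 2.170000 − (0.435339)/(-6.376491) = 2.238273
f(2.238273) = -0.168427
x_3 = 2.238273 − (-0.168427)·(2.238273 − 2.170000) / (-0.168427 − (-2.902261)) = 2.238273 − (-0.011499)/(2.733834) = 2.242479
f(2.242479) = 0.008990
x_4 = 2.242479 − 0.008990·(2.242479 − 2.238273) / (0.008990 − (-0.168427)) = 2.242479 − (0.000038)/(0.177417) = 2.242266

2.2423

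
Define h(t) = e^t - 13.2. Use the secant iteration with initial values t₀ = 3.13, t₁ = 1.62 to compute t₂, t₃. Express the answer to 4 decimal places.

h(3.13) = 9.673980, h(1.62) = -8.146910
t₂ = 1.620000 − (-8.146910)·(1.620000 − 3.130000) / (-8.146910 − 9.673980) = 1.620000 − (12.301834)/(-17.820889) = 2.310304
h(2.310304) = -3.122511
t₃ = 2.310304 − (-3.122511)·(2.310304 − 1.620000) / (-3.122511 − (-8.146910)) = 2.310304 − (-2.155482)/(5.024399) = 2.739307

2.3103, 2.7393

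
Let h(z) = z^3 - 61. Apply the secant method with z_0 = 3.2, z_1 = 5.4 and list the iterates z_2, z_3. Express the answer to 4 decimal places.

h(3.2) = -28.232000, h(5.4) = 96.464000
z_2 = 5.400000 − 96.464000·(5.400000 − 3.200000) / (96.464000 − (-28.232000)) = 5.400000 − (212.220800)/(124.696000) = 3.698095
h(3.698095) = -10.425216
z_3 = 3.698095 − (-10.425216)·(3.698095 − 5.400000) / (-10.425216 − 96.464000) = 3.698095 − (17.742732)/(-106.889216) = 3.864086

3.6981, 3.8641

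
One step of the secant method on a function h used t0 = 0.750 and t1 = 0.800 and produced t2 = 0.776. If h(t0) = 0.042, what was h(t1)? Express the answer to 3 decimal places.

The secant line through (0.750, 0.042) and (0.800, h(t1)) crosses zero at t2 = 0.776.
So (0.750, 0.042), (0.800, h(t1)), (0.776, 0) are collinear:
h(t1) = 0.042 · (0.800 − 0.776) / (0.750 − 0.776) = 0.042 · (0.02400)/(-0.02600) = -0.03877

-0.039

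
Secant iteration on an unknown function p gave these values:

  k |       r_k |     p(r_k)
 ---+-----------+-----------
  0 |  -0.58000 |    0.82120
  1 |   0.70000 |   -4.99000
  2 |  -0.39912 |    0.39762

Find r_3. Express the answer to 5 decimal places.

r_3 = -0.39912 − 0.39762·(-0.39912 − 0.70000) / (0.39762 − (-4.99000))
   = -0.39912 − (-0.4370321)/(5.3876200) = -0.3180022

-0.31800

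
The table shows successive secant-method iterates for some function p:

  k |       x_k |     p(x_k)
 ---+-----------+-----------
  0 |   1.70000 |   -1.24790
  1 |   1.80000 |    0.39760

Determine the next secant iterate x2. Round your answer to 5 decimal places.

x2 = 1.80000 − 0.39760·(1.80000 − 1.70000) / (0.39760 − (-1.24790))
   = 1.80000 − (0.0397600)/(1.6455000) = 1.7758371

1.77584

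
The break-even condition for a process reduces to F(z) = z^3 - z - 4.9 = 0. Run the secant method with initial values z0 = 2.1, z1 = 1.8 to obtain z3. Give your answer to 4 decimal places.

1.8946

F(2.1) = 2.261000, F(1.8) = -0.868000
z2 = 1.800000 − (-0.868000)·(1.800000 − 2.100000) / (-0.868000 − 2.261000) = 1.800000 − (0.260400)/(-3.129000) = 1.883221
F(1.883221) = -0.104333
z3 = 1.883221 − (-0.104333)·(1.883221 − 1.800000) / (-0.104333 − (-0.868000)) = 1.883221 − (-0.008683)/(0.763667) = 1.894591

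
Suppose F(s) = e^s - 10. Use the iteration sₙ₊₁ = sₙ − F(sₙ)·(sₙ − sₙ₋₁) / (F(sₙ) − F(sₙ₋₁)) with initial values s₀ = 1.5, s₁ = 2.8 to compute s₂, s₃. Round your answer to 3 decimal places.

2.100, 2.255

F(1.5) = -5.51831, F(2.8) = 6.44465
s₂ = 2.80000 − 6.44465·(2.80000 − 1.50000) / (6.44465 − (-5.51831)) = 2.80000 − (8.37804)/(11.96296) = 2.09967
F(2.09967) = -1.83654
s₃ = 2.09967 − (-1.83654)·(2.09967 − 2.80000) / (-1.83654 − 6.44465) = 2.09967 − (1.28619)/(-8.28119) = 2.25498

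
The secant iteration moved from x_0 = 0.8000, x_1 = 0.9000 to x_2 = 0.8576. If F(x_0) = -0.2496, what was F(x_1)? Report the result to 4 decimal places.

The secant line through (0.8000, -0.2496) and (0.9000, F(x_1)) crosses zero at x_2 = 0.8576.
So (0.8000, -0.2496), (0.9000, F(x_1)), (0.8576, 0) are collinear:
F(x_1) = -0.2496 · (0.9000 − 0.8576) / (0.8000 − 0.8576) = -0.2496 · (0.042400)/(-0.057600) = 0.183733

0.1837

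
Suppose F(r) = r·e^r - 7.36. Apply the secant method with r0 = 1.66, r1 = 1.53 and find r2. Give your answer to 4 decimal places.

F(1.66) = 1.370456, F(1.53) = -0.294189
r2 = 1.530000 − (-0.294189)·(1.530000 − 1.660000) / (-0.294189 − 1.370456) = 1.530000 − (0.038245)/(-1.664645) = 1.552975

1.5530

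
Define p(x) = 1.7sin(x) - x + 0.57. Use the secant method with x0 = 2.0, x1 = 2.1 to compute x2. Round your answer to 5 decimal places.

2.06493

p(2.0) = 0.1158056, p(2.1) = -0.0625441
x2 = 2.1000000 − (-0.0625441)·(2.1000000 − 2.0000000) / (-0.0625441 − 0.1158056) = 2.1000000 − (-0.0062544)/(-0.1783497) = 2.0649318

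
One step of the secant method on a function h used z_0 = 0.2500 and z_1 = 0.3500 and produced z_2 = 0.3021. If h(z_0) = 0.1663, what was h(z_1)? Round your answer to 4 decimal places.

-0.1529

The secant line through (0.2500, 0.1663) and (0.3500, h(z_1)) crosses zero at z_2 = 0.3021.
So (0.2500, 0.1663), (0.3500, h(z_1)), (0.3021, 0) are collinear:
h(z_1) = 0.1663 · (0.3500 − 0.3021) / (0.2500 − 0.3021) = 0.1663 · (0.047900)/(-0.052100) = -0.152894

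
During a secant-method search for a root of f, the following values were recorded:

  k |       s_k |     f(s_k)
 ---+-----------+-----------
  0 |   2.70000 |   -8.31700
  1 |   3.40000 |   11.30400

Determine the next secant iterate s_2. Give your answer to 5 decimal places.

2.99672

s_2 = 3.40000 − 11.30400·(3.40000 − 2.70000) / (11.30400 − (-8.31700))
   = 3.40000 − (7.9128000)/(19.6210000) = 2.9967178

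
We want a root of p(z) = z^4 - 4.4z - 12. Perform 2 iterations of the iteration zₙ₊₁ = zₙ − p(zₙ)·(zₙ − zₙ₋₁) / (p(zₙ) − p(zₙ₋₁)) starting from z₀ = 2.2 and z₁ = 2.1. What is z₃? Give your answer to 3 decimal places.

2.153

p(2.2) = 1.74560, p(2.1) = -1.79190
z₂ = 2.10000 − (-1.79190)·(2.10000 − 2.20000) / (-1.79190 − 1.74560) = 2.10000 − (0.17919)/(-3.53750) = 2.15065
p(2.15065) = -0.06935
z₃ = 2.15065 − (-0.06935)·(2.15065 − 2.10000) / (-0.06935 − (-1.79190)) = 2.15065 − (-0.00351)/(1.72255) = 2.15269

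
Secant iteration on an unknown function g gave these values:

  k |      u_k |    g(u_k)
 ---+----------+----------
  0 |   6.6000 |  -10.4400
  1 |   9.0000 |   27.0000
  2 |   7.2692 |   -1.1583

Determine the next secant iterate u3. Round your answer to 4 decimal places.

7.3404

u3 = 7.2692 − (-1.1583)·(7.2692 − 9.0000) / (-1.1583 − 27.0000)
   = 7.2692 − (2.004786)/(-28.158300) = 7.340397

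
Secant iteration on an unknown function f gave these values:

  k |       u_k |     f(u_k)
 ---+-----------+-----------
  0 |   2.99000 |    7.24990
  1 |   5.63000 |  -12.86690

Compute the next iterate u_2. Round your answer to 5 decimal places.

3.94143

u_2 = 5.63000 − (-12.86690)·(5.63000 − 2.99000) / (-12.86690 − 7.24990)
   = 5.63000 − (-33.9686160)/(-20.1168000) = 3.9414304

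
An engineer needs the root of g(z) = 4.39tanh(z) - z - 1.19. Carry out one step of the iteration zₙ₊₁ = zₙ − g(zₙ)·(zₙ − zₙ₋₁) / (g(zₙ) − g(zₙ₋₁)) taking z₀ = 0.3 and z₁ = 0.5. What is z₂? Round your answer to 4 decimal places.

0.3768

g(0.3) = -0.211138, g(0.5) = 0.338694
z₂ = 0.500000 − 0.338694·(0.500000 − 0.300000) / (0.338694 − (-0.211138)) = 0.500000 − (0.067739)/(0.549832) = 0.376801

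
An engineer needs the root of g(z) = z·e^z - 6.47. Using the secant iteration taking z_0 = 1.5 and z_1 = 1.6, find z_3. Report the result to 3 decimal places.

1.477

g(1.5) = 0.25253, g(1.6) = 1.45485
z_2 = 1.60000 − 1.45485·(1.60000 − 1.50000) / (1.45485 − 0.25253) = 1.60000 − (0.14549)/(1.20232) = 1.47900
g(1.47900) = 0.02063
z_3 = 1.47900 − 0.02063·(1.47900 − 1.60000) / (0.02063 − 1.45485) = 1.47900 − (-0.00250)/(-1.43422) = 1.47726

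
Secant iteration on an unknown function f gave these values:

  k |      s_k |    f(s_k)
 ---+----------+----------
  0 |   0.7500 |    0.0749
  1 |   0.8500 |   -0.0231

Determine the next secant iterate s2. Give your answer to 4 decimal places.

0.8264

s2 = 0.8500 − (-0.0231)·(0.8500 − 0.7500) / (-0.0231 − 0.0749)
   = 0.8500 − (-0.002310)/(-0.098000) = 0.826429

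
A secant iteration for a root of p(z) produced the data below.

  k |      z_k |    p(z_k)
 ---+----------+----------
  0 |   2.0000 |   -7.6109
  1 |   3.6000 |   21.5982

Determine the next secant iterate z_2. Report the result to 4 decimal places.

z_2 = 3.6000 − 21.5982·(3.6000 − 2.0000) / (21.5982 − (-7.6109))
   = 3.6000 − (34.557120)/(29.209100) = 2.416906

2.4169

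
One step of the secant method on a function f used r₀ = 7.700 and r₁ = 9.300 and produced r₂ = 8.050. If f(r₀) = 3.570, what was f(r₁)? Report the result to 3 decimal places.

-12.750

The secant line through (7.700, 3.570) and (9.300, f(r₁)) crosses zero at r₂ = 8.050.
So (7.700, 3.570), (9.300, f(r₁)), (8.050, 0) are collinear:
f(r₁) = 3.570 · (9.300 − 8.050) / (7.700 − 8.050) = 3.570 · (1.25000)/(-0.35000) = -12.75000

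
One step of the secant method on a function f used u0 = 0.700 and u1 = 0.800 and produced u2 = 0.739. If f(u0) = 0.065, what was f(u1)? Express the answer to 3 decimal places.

The secant line through (0.700, 0.065) and (0.800, f(u1)) crosses zero at u2 = 0.739.
So (0.700, 0.065), (0.800, f(u1)), (0.739, 0) are collinear:
f(u1) = 0.065 · (0.800 − 0.739) / (0.700 − 0.739) = 0.065 · (0.06100)/(-0.03900) = -0.10167

-0.102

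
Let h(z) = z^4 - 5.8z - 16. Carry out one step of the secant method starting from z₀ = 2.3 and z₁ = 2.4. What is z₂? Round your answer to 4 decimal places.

2.3294

h(2.3) = -1.355900, h(2.4) = 3.257600
z₂ = 2.400000 − 3.257600·(2.400000 − 2.300000) / (3.257600 − (-1.355900)) = 2.400000 − (0.325760)/(4.613500) = 2.329390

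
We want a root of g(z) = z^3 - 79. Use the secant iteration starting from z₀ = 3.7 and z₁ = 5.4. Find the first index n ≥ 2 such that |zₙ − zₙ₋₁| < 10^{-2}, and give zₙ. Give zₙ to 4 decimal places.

g(3.7) = -28.347000, g(5.4) = 78.464000
z₂ = 5.400000 − 78.464000·(1.700000)/(106.811000) = 4.151170;  |Δ| = 1.248830
g(4.151170) = -7.466166
z₃ = 4.151170 − (-7.466166)·(-1.248830)/(-85.930166) = 4.259676;  |Δ| = 0.108506
g(4.259676) = -1.708850
z₄ = 4.259676 − (-1.708850)·(0.108506)/(5.757317) = 4.291882;  |Δ| = 0.032206
g(4.291882) = 0.057566
z₅ = 4.291882 − 0.057566·(0.032206)/(1.766416) = 4.290833;  |Δ| = 0.001050
|z₅ − z₄| = 0.001050 < 10^{-2}

n = 5, zₙ = 4.2908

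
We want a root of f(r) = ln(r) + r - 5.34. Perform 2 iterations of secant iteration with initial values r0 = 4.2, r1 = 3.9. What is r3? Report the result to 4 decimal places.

f(4.2) = 0.295085, f(3.9) = -0.079023
r2 = 3.900000 − (-0.079023)·(3.900000 − 4.200000) / (-0.079023 − 0.295085) = 3.900000 − (0.023707)/(-0.374108) = 3.963369
f(3.963369) = 0.000464
r3 = 3.963369 − 0.000464·(3.963369 − 3.900000) / (0.000464 − (-0.079023)) = 3.963369 − (0.000029)/(0.079487) = 3.963000

3.9630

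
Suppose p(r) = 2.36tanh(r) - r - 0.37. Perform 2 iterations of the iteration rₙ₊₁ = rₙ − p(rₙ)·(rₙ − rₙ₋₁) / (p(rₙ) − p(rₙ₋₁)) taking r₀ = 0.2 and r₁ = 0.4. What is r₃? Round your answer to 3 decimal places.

0.285

p(0.2) = -0.10419, p(0.4) = 0.12668
r₂ = 0.40000 − 0.12668·(0.40000 − 0.20000) / (0.12668 − (-0.10419)) = 0.40000 − (0.02534)/(0.23087) = 0.29026
p(0.29026) = 0.00614
r₃ = 0.29026 − 0.00614·(0.29026 − 0.40000) / (0.00614 − 0.12668) = 0.29026 − (-0.00067)/(-0.12054) = 0.28467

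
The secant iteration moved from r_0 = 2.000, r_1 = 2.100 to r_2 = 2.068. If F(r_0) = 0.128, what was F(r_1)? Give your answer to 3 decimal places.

-0.060

The secant line through (2.000, 0.128) and (2.100, F(r_1)) crosses zero at r_2 = 2.068.
So (2.000, 0.128), (2.100, F(r_1)), (2.068, 0) are collinear:
F(r_1) = 0.128 · (2.100 − 2.068) / (2.000 − 2.068) = 0.128 · (0.03200)/(-0.06800) = -0.06024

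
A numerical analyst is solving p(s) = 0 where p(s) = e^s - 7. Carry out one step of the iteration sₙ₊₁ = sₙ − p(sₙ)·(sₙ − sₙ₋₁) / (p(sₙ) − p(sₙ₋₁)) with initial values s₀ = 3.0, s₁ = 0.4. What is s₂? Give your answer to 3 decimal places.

1.170

p(3.0) = 13.08554, p(0.4) = -5.50818
s₂ = 0.40000 − (-5.50818)·(0.40000 − 3.00000) / (-5.50818 − 13.08554) = 0.40000 − (14.32126)/(-18.59371) = 1.17022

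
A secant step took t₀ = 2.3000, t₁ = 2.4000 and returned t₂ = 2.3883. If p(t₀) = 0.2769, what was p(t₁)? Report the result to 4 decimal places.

-0.0367

The secant line through (2.3000, 0.2769) and (2.4000, p(t₁)) crosses zero at t₂ = 2.3883.
So (2.3000, 0.2769), (2.4000, p(t₁)), (2.3883, 0) are collinear:
p(t₁) = 0.2769 · (2.4000 − 2.3883) / (2.3000 − 2.3883) = 0.2769 · (0.011700)/(-0.088300) = -0.036690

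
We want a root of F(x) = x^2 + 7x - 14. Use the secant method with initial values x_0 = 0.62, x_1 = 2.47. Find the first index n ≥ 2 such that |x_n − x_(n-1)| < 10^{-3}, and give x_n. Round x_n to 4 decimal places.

F(0.62) = -9.275600, F(2.47) = 9.390900
x_2 = 2.470000 − 9.390900·(1.850000)/(18.666500) = 1.539286;  |Δ| = 0.930714
F(1.539286) = -0.855592
x_3 = 1.539286 − (-0.855592)·(-0.930714)/(-10.246492) = 1.617002;  |Δ| = 0.077716
F(1.617002) = -0.066291
x_4 = 1.617002 − (-0.066291)·(0.077716)/(0.789301) = 1.623529;  |Δ| = 0.006527
F(1.623529) = 0.000550
x_5 = 1.623529 − 0.000550·(0.006527)/(0.066841) = 1.623475;  |Δ| = 0.000054
|x_5 − x_4| = 0.000054 < 10^{-3}

n = 5, x_n = 1.6235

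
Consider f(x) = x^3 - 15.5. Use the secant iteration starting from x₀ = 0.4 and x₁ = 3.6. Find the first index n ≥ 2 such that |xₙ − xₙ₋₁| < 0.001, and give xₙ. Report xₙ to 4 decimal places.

f(0.4) = -15.436000, f(3.6) = 31.156000
x₂ = 3.600000 − 31.156000·(3.200000)/(46.592000) = 1.460165;  |Δ| = 2.139835
f(1.460165) = -12.386810
x₃ = 1.460165 − (-12.386810)·(-2.139835)/(-43.542810) = 2.068893;  |Δ| = 0.608728
f(2.068893) = -6.644481
x₄ = 2.068893 − (-6.644481)·(0.608728)/(5.742329) = 2.773256;  |Δ| = 0.704363
f(2.773256) = 5.828959
x₅ = 2.773256 − 5.828959·(0.704363)/(12.473440) = 2.444100;  |Δ| = 0.329155
f(2.444100) = -0.899862
x₆ = 2.444100 − (-0.899862)·(-0.329155)/(-6.728821) = 2.488119;  |Δ| = 0.044019
f(2.488119) = -0.096714
x₇ = 2.488119 − (-0.096714)·(0.044019)/(0.803148) = 2.493420;  |Δ| = 0.005301
f(2.493420) = 0.001941
x₈ = 2.493420 − 0.001941·(0.005301)/(0.098656) = 2.493315;  |Δ| = 0.000104
|x₈ − x₇| = 0.000104 < 0.001

n = 8, xₙ = 2.4933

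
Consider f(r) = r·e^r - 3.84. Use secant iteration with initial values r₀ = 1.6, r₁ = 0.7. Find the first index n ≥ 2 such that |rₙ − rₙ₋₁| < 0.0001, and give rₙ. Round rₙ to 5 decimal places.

f(1.6) = 4.0848519, f(0.7) = -2.4303731
r₂ = 0.7000000 − (-2.4303731)·(-0.9000000)/(-6.5152250) = 1.0357268;  |Δ| = 0.3357268
f(1.0357268) = -0.9221990
r₃ = 1.0357268 − (-0.9221990)·(0.3357268)/(1.5081741) = 1.2410128;  |Δ| = 0.2052859
f(1.2410128) = 0.4528058
r₄ = 1.2410128 − 0.4528058·(0.2052859)/(1.3750048) = 1.1734096;  |Δ| = 0.0676032
f(1.1734096) = -0.0463701
r₅ = 1.1734096 − (-0.0463701)·(-0.0676032)/(-0.4991760) = 1.1796895;  |Δ| = 0.0062799
f(1.1796895) = -0.0020409
r₆ = 1.1796895 − (-0.0020409)·(0.0062799)/(0.0443293) = 1.1799786;  |Δ| = 0.0002891
f(1.1799786) = 0.0000098
r₇ = 1.1799786 − 0.0000098·(0.0002891)/(0.0020507) = 1.1799772;  |Δ| = 0.0000014
|r₇ − r₆| = 0.0000014 < 0.0001

n = 7, rₙ = 1.17998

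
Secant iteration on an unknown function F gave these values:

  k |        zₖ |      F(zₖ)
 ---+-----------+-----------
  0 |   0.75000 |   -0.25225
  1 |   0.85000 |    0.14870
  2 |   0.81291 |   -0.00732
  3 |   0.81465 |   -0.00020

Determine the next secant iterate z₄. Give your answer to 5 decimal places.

z₄ = 0.81465 − (-0.00020)·(0.81465 − 0.81291) / (-0.00020 − (-0.00732))
   = 0.81465 − (-0.0000003)/(0.0071200) = 0.8146989

0.81470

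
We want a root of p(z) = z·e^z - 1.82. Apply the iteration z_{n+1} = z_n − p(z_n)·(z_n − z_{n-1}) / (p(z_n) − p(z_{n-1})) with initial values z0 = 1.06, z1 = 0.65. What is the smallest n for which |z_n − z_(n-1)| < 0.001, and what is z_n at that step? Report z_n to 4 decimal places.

p(1.06) = 1.239553, p(0.65) = -0.574898
z2 = 0.650000 − (-0.574898)·(-0.410000)/(-1.814452) = 0.779906;  |Δ| = 0.129906
p(0.779906) = -0.118816
z3 = 0.779906 − (-0.118816)·(0.129906)/(0.456082) = 0.813749;  |Δ| = 0.033842
p(0.813749) = 0.016102
z4 = 0.813749 − 0.016102·(0.033842)/(0.134918) = 0.809710;  |Δ| = 0.004039
p(0.809710) = -0.000376
z5 = 0.809710 − (-0.000376)·(-0.004039)/(-0.016477) = 0.809802;  |Δ| = 0.000092
|z5 − z4| = 0.000092 < 0.001

n = 5, z_n = 0.8098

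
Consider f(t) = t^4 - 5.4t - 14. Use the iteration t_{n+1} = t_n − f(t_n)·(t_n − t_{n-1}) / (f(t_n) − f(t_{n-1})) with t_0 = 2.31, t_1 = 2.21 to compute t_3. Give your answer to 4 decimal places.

f(2.31) = 1.999963, f(2.21) = -2.079567
t_2 = 2.210000 − (-2.079567)·(2.210000 − 2.310000) / (-2.079567 − 1.999963) = 2.210000 − (0.207957)/(-4.079530) = 2.260976
f(2.260976) = -0.076613
t_3 = 2.260976 − (-0.076613)·(2.260976 − 2.210000) / (-0.076613 − (-2.079567)) = 2.260976 − (-0.003905)/(2.002954) = 2.262925

2.2629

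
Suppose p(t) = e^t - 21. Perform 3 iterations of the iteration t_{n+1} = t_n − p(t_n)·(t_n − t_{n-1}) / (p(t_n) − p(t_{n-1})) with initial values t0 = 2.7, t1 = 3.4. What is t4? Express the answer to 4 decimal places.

p(2.7) = -6.120268, p(3.4) = 8.964100
t2 = 3.400000 − 8.964100·(3.400000 − 2.700000) / (8.964100 − (-6.120268)) = 3.400000 − (6.274870)/(15.084368) = 2.984015
p(2.984015) = -1.232977
t3 = 2.984015 − (-1.232977)·(2.984015 − 3.400000) / (-1.232977 − 8.964100) = 2.984015 − (0.512900)/(-10.197077) = 3.034314
p(3.034314) = -0.213292
t4 = 3.034314 − (-0.213292)·(3.034314 − 2.984015) / (-0.213292 − (-1.232977)) = 3.034314 − (-0.010728)/(1.019685) = 3.044835

3.0448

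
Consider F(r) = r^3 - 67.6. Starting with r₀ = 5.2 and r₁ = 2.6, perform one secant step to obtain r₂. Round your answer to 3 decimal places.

3.657

F(5.2) = 73.00800, F(2.6) = -50.02400
r₂ = 2.60000 − (-50.02400)·(2.60000 − 5.20000) / (-50.02400 − 73.00800) = 2.60000 − (130.06240)/(-123.03200) = 3.65714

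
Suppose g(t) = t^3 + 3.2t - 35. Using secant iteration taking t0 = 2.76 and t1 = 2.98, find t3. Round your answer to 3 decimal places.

2.946

g(2.76) = -5.14342, g(2.98) = 0.99959
t2 = 2.98000 − 0.99959·(2.98000 − 2.76000) / (0.99959 − (-5.14342)) = 2.98000 − (0.21991)/(6.14302) = 2.94420
g(2.94420) = -0.05726
t3 = 2.94420 − (-0.05726)·(2.94420 − 2.98000) / (-0.05726 − 0.99959) = 2.94420 − (0.00205)/(-1.05686) = 2.94614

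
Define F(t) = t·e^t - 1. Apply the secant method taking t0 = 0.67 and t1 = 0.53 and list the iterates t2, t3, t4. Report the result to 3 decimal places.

0.564, 0.567, 0.567

F(0.67) = 0.30934, F(0.53) = -0.09957
t2 = 0.53000 − (-0.09957)·(0.53000 − 0.67000) / (-0.09957 − 0.30934) = 0.53000 − (0.01394)/(-0.40890) = 0.56409
F(0.56409) = -0.00842
t3 = 0.56409 − (-0.00842)·(0.56409 − 0.53000) / (-0.00842 − (-0.09957)) = 0.56409 − (-0.00029)/(0.09115) = 0.56724
F(0.56724) = 0.00026
t4 = 0.56724 − 0.00026·(0.56724 − 0.56409) / (0.00026 − (-0.00842)) = 0.56724 − (0.00000)/(0.00868) = 0.56714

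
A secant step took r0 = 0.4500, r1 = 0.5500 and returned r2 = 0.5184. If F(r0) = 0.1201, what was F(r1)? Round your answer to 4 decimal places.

-0.0555

The secant line through (0.4500, 0.1201) and (0.5500, F(r1)) crosses zero at r2 = 0.5184.
So (0.4500, 0.1201), (0.5500, F(r1)), (0.5184, 0) are collinear:
F(r1) = 0.1201 · (0.5500 − 0.5184) / (0.4500 − 0.5184) = 0.1201 · (0.031600)/(-0.068400) = -0.055485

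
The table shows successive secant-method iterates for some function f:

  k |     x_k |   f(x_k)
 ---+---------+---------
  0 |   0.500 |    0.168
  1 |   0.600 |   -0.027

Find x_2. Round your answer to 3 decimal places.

x_2 = 0.600 − (-0.027)·(0.600 − 0.500) / (-0.027 − 0.168)
   = 0.600 − (-0.00270)/(-0.19500) = 0.58615

0.586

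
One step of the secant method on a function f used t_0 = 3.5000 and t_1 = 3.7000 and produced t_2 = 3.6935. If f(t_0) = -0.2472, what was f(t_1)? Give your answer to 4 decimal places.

0.0083

The secant line through (3.5000, -0.2472) and (3.7000, f(t_1)) crosses zero at t_2 = 3.6935.
So (3.5000, -0.2472), (3.7000, f(t_1)), (3.6935, 0) are collinear:
f(t_1) = -0.2472 · (3.7000 − 3.6935) / (3.5000 − 3.6935) = -0.2472 · (0.006500)/(-0.193500) = 0.008304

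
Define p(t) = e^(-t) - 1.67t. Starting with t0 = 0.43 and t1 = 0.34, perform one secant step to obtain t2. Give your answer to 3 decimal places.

p(0.43) = -0.06759, p(0.34) = 0.14397
t2 = 0.34000 − 0.14397·(0.34000 − 0.43000) / (0.14397 − (-0.06759)) = 0.34000 − (-0.01296)/(0.21156) = 0.40125

0.401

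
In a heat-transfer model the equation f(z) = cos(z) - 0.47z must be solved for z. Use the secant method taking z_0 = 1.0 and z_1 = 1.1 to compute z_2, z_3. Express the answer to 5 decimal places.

1.05258, 1.05304

f(1.0) = 0.0703023, f(1.1) = -0.0634039
z_2 = 1.1000000 − (-0.0634039)·(1.1000000 − 1.0000000) / (-0.0634039 − 0.0703023) = 1.1000000 − (-0.0063404)/(-0.1337062) = 1.0525797
f(1.0525797) = 0.0006192
z_3 = 1.0525797 − 0.0006192·(1.0525797 − 1.1000000) / (0.0006192 − (-0.0634039)) = 1.0525797 − (-0.0000294)/(0.0640231) = 1.0530384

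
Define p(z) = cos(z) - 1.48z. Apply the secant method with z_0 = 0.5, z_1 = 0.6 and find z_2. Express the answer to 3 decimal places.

p(0.5) = 0.13758, p(0.6) = -0.06266
z_2 = 0.60000 − (-0.06266)·(0.60000 − 0.50000) / (-0.06266 − 0.13758) = 0.60000 − (-0.00627)/(-0.20025) = 0.56871

0.569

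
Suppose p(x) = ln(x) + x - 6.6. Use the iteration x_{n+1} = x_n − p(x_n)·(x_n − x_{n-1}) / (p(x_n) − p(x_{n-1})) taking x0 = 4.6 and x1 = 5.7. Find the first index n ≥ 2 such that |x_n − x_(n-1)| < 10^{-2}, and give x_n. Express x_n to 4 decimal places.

p(4.6) = -0.473944, p(5.7) = 0.840466
x2 = 5.700000 − 0.840466·(1.100000)/(1.314410) = 4.996633;  |Δ| = 0.703367
p(4.996633) = 0.005397
x3 = 4.996633 − 0.005397·(-0.703367)/(-0.835069) = 4.992087;  |Δ| = 0.004546
|x3 − x2| = 0.004546 < 10^{-2}

n = 3, x_n = 4.9921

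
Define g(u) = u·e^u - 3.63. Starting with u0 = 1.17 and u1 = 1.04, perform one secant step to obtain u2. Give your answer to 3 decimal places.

g(1.17) = 0.13973, g(1.04) = -0.68761
u2 = 1.04000 − (-0.68761)·(1.04000 − 1.17000) / (-0.68761 − 0.13973) = 1.04000 − (0.08939)/(-0.82735) = 1.14804

1.148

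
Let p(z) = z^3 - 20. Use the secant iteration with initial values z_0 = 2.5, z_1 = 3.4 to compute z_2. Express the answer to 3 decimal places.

p(2.5) = -4.37500, p(3.4) = 19.30400
z_2 = 3.40000 − 19.30400·(3.40000 − 2.50000) / (19.30400 − (-4.37500)) = 3.40000 − (17.37360)/(23.67900) = 2.66629

2.666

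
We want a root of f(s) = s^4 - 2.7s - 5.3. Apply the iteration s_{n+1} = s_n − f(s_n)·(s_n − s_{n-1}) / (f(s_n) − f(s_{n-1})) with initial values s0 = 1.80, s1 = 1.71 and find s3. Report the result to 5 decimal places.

1.78346

f(1.80) = 0.3376000, f(1.71) = -1.3666392
s2 = 1.7100000 − (-1.3666392)·(1.7100000 − 1.8000000) / (-1.3666392 − 0.3376000) = 1.7100000 − (0.1229975)/(-1.7042392) = 1.7821715
f(1.7821715) = -0.0240276
s3 = 1.7821715 − (-0.0240276)·(1.7821715 − 1.7100000) / (-0.0240276 − (-1.3666392)) = 1.7821715 − (-0.0017341)/(1.3426116) = 1.7834631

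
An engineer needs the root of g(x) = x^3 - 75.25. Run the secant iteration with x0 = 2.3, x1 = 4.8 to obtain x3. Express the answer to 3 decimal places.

4.180

g(2.3) = -63.08300, g(4.8) = 35.34200
x2 = 4.80000 − 35.34200·(4.80000 − 2.30000) / (35.34200 − (-63.08300)) = 4.80000 − (88.35500)/(98.42500) = 3.90231
g(3.90231) = -15.82547
x3 = 3.90231 − (-15.82547)·(3.90231 − 4.80000) / (-15.82547 − 35.34200) = 3.90231 − (14.20634)/(-51.16747) = 4.17996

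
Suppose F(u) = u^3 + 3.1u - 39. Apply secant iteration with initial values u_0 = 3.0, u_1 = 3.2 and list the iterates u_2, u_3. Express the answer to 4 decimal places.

F(3.0) = -2.700000, F(3.2) = 3.688000
u_2 = 3.200000 − 3.688000·(3.200000 − 3.000000) / (3.688000 − (-2.700000)) = 3.200000 − (0.737600)/(6.388000) = 3.084534
F(3.084534) = -0.090624
u_3 = 3.084534 − (-0.090624)·(3.084534 − 3.200000) / (-0.090624 − 3.688000) = 3.084534 − (0.010464)/(-3.778624) = 3.087303

3.0845, 3.0873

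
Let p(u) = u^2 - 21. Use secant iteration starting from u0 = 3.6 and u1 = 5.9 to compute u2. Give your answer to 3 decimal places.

p(3.6) = -8.04000, p(5.9) = 13.81000
u2 = 5.90000 − 13.81000·(5.90000 − 3.60000) / (13.81000 − (-8.04000)) = 5.90000 − (31.76300)/(21.85000) = 4.44632

4.446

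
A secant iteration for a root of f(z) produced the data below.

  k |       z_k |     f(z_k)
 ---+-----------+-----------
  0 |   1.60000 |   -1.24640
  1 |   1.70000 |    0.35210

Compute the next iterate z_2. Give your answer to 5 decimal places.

z_2 = 1.70000 − 0.35210·(1.70000 − 1.60000) / (0.35210 − (-1.24640))
   = 1.70000 − (0.0352100)/(1.5985000) = 1.6779731

1.67797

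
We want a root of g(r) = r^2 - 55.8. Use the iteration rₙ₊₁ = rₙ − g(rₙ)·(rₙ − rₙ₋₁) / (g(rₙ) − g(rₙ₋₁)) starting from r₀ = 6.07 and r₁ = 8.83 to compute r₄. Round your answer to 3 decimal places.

g(6.07) = -18.95510, g(8.83) = 22.16890
r₂ = 8.83000 − 22.16890·(8.83000 − 6.07000) / (22.16890 − (-18.95510)) = 8.83000 − (61.18616)/(41.12400) = 7.34215
g(7.34215) = -1.89277
r₃ = 7.34215 − (-1.89277)·(7.34215 − 8.83000) / (-1.89277 − 22.16890) = 7.34215 − (2.81615)/(-24.06167) = 7.45919
g(7.45919) = -0.16044
r₄ = 7.45919 − (-0.16044)·(7.45919 − 7.34215) / (-0.16044 − (-1.89277)) = 7.45919 − (-0.01878)/(1.73233) = 7.47003

7.470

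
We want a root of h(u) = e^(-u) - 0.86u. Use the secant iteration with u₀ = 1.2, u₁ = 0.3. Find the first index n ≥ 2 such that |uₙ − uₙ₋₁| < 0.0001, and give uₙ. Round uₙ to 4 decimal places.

n = 5, uₙ = 0.6234

h(1.2) = -0.730806, h(0.3) = 0.482818
u₂ = 0.300000 − 0.482818·(-0.900000)/(1.213624) = 0.658049;  |Δ| = 0.358049
h(0.658049) = -0.048061
u₃ = 0.658049 − (-0.048061)·(0.358049)/(-0.530879) = 0.625634;  |Δ| = 0.032414
h(0.625634) = -0.003123
u₄ = 0.625634 − (-0.003123)·(-0.032414)/(0.044938) = 0.623381;  |Δ| = 0.002253
h(0.623381) = 0.000021
u₅ = 0.623381 − 0.000021·(-0.002253)/(0.003144) = 0.623396;  |Δ| = 0.000015
|u₅ − u₄| = 0.000015 < 0.0001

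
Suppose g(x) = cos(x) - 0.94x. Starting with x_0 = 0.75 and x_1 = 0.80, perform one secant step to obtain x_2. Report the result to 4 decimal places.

g(0.75) = 0.026689, g(0.80) = -0.055293
x_2 = 0.800000 − (-0.055293)·(0.800000 − 0.750000) / (-0.055293 − 0.026689) = 0.800000 − (-0.002765)/(-0.081982) = 0.766277

0.7663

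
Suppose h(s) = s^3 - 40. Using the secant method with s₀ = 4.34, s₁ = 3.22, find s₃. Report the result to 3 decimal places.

h(4.34) = 41.74650, h(3.22) = -6.61375
s₂ = 3.22000 − (-6.61375)·(3.22000 − 4.34000) / (-6.61375 − 41.74650) = 3.22000 − (7.40740)/(-48.36026) = 3.37317
h(3.37317) = -1.61910
s₃ = 3.37317 − (-1.61910)·(3.37317 − 3.22000) / (-1.61910 − (-6.61375)) = 3.37317 − (-0.24800)/(4.99465) = 3.42282

3.423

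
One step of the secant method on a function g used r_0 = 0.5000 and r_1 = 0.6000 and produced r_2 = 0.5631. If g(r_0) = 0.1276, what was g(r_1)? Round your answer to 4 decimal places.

The secant line through (0.5000, 0.1276) and (0.6000, g(r_1)) crosses zero at r_2 = 0.5631.
So (0.5000, 0.1276), (0.6000, g(r_1)), (0.5631, 0) are collinear:
g(r_1) = 0.1276 · (0.6000 − 0.5631) / (0.5000 − 0.5631) = 0.1276 · (0.036900)/(-0.063100) = -0.074619

-0.0746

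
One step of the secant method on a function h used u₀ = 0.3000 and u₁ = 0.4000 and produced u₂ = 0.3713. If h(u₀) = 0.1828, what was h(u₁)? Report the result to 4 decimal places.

The secant line through (0.3000, 0.1828) and (0.4000, h(u₁)) crosses zero at u₂ = 0.3713.
So (0.3000, 0.1828), (0.4000, h(u₁)), (0.3713, 0) are collinear:
h(u₁) = 0.1828 · (0.4000 − 0.3713) / (0.3000 − 0.3713) = 0.1828 · (0.028700)/(-0.071300) = -0.073581

-0.0736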